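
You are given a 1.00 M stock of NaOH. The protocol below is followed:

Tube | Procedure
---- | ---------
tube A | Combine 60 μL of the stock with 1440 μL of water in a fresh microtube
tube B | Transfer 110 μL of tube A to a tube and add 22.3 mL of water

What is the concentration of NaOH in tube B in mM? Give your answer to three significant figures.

0.196 mM

Step 1: 60 μL + 1440 μL = 1500 μL total → factor 1500/60 = 25
Step 2: 110 μL + 22.3 mL = 22410 μL total → factor 22410/110 = 203.73
Overall dilution factor = 25 × 203.73 = 5093.2
Final = 1.00 M / 5093.2 = 0.0001963 M = 0.196 mM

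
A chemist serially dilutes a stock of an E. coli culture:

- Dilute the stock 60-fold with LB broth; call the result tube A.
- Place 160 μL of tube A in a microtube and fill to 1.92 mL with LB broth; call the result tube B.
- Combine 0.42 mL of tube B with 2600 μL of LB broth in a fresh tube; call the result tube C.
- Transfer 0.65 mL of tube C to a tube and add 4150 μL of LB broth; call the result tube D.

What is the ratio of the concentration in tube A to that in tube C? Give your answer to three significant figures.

86.3

Step 1: 60-fold → factor 60
Step 2: 160 μL brought to 1.92 mL → factor 1920/160 = 12
Step 3: 0.42 mL + 2600 μL = 3.02 mL total → factor 3.02/0.42 = 7.1905
Dilution factor to tube A = 60; to tube C = 5177.1
[tube A]/[tube C] = (factor to tube C)/(factor to tube A) = 5177.1/60 = 86.3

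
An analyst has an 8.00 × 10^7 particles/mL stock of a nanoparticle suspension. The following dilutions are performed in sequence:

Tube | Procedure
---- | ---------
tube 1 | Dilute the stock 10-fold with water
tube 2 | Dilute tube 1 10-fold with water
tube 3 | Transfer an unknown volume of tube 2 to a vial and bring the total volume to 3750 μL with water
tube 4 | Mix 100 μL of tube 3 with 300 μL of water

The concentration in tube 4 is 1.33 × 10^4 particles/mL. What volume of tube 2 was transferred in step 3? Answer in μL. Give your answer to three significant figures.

Step 1: 10-fold → factor 10
Step 2: 10-fold → factor 10
Step 3: v brought to 3750 μL → factor = 3750 μL/v
Step 4: 100 μL + 300 μL = 400 μL total → factor 400/100 = 4
Product of known-step factors = 400
Overall factor = 8.00 × 10^7 particles/mL / (1.33 × 10^4 particles/mL) = 6015
Step-3 factor = 6015 / 400 = 15.038
v = 3750 μL / 15.038 = 249 μL

249 μL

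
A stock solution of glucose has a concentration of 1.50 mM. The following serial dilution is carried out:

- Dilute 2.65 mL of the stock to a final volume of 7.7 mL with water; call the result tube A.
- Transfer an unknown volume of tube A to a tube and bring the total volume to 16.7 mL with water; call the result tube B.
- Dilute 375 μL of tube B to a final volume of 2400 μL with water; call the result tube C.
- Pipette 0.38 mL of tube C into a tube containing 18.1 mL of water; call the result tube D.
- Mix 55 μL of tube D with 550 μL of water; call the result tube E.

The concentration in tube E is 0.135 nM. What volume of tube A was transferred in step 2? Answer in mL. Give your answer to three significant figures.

Step 1: 2.65 mL brought to 7.7 mL → factor 7.7/2.65 = 2.9057
Step 2: v brought to 16.7 mL → factor = 16.7 mL/v
Step 3: 375 μL brought to 2400 μL → factor 2400/375 = 6.4
Step 4: 0.38 mL + 18.1 mL = 18.48 mL total → factor 18.48/0.38 = 48.632
Step 5: 55 μL + 550 μL = 605 μL total → factor 605/55 = 11
Product of known-step factors = 9948
Overall factor = 1.50 mM / (0.135 nM) = 1.1111 × 10^7
Step-2 factor = 1.1111 × 10^7 / 9948 = 1116.9
v = 16.7 mL / 1116.9 = 0.0150 mL

0.0150 mL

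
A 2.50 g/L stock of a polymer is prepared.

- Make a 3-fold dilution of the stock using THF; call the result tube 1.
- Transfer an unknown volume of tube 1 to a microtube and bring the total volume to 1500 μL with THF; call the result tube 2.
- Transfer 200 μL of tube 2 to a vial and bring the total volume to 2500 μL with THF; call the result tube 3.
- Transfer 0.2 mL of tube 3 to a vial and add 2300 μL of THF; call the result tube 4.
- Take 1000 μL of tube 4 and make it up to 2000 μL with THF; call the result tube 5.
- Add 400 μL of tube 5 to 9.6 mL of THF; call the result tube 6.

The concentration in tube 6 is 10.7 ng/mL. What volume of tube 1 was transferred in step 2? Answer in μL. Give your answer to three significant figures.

Step 1: 3-fold → factor 3
Step 2: v brought to 1500 μL → factor = 1500 μL/v
Step 3: 200 μL brought to 2500 μL → factor 2500/200 = 12.5
Step 4: 0.2 mL + 2300 μL = 2.5 mL total → factor 2.5/0.2 = 12.5
Step 5: 1000 μL brought to 2000 μL → factor 2000/1000 = 2
Step 6: 400 μL + 9.6 mL = 10000 μL total → factor 10000/400 = 25
Product of known-step factors = 23438
Overall factor = 2.50 g/L / (10.7 ng/mL) = 2.3364 × 10^5
Step-2 factor = 2.3364 × 10^5 / 23438 = 9.9688
v = 1500 μL / 9.9688 = 150 μL

150 μL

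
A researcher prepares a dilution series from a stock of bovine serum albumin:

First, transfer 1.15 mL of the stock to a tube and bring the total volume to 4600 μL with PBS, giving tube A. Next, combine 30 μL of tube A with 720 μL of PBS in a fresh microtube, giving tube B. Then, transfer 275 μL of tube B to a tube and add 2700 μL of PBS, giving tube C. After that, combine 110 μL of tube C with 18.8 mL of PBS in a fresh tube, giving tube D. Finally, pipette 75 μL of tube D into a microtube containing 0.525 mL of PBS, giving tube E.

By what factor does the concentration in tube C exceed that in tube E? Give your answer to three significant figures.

1.38 × 10^3

Step 1: 1.15 mL brought to 4600 μL → factor 4.6/1.15 = 4
Step 2: 30 μL + 720 μL = 750 μL total → factor 750/30 = 25
Step 3: 275 μL + 2700 μL = 2975 μL total → factor 2975/275 = 10.818
Step 4: 110 μL + 18.8 mL = 18910 μL total → factor 18910/110 = 171.91
Step 5: 75 μL + 0.525 mL = 600 μL total → factor 600/75 = 8
Dilution factor to tube C = 1081.8; to tube E = 1.4878 × 10^6
[tube C]/[tube E] = (factor to tube E)/(factor to tube C) = 1.4878 × 10^6/1081.8 = 1.38 × 10^3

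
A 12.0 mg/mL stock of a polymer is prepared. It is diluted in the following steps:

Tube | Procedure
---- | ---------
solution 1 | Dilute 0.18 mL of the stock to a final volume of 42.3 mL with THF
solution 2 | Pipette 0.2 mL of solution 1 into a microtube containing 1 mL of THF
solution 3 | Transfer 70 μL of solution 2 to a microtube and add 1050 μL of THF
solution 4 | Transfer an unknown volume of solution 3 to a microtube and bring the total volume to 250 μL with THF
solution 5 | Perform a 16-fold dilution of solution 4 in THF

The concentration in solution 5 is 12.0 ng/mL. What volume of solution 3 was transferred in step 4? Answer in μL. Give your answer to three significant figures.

Step 1: 0.18 mL brought to 42.3 mL → factor 42.3/0.18 = 235
Step 2: 0.2 mL + 1 mL = 1.2 mL total → factor 1.2/0.2 = 6
Step 3: 70 μL + 1050 μL = 1120 μL total → factor 1120/70 = 16
Step 4: v brought to 250 μL → factor = 250 μL/v
Step 5: 16-fold → factor 16
Product of known-step factors = 3.6096 × 10^5
Overall factor = 12.0 mg/mL / (12.0 ng/mL) = 1 × 10^6
Step-4 factor = 1 × 10^6 / 3.6096 × 10^5 = 2.7704
v = 250 μL / 2.7704 = 90.2 μL

90.2 μL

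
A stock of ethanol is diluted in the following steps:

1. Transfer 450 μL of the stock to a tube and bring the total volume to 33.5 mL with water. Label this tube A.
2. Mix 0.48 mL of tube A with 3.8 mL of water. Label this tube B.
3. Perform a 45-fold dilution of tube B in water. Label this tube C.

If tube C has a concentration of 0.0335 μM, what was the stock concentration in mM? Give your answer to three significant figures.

Step 1: 450 μL brought to 33.5 mL → factor 33500/450 = 74.444
Step 2: 0.48 mL + 3.8 mL = 4.28 mL total → factor 4.28/0.48 = 8.9167
Step 3: 45-fold → factor 45
Overall dilution factor = 74.444 × 8.9167 × 45 = 29871
Stock = 0.0335 μM × 29871 = 1001 μM = 1.00 mM

1.00 mM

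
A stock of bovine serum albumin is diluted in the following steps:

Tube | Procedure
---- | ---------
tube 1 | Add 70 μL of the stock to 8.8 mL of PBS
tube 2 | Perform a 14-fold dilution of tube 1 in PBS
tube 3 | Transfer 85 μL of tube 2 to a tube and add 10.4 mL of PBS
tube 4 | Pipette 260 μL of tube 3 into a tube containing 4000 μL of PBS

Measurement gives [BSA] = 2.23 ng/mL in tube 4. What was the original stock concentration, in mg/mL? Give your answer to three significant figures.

8.00 mg/mL

Step 1: 70 μL + 8.8 mL = 8870 μL total → factor 8870/70 = 126.71
Step 2: 14-fold → factor 14
Step 3: 85 μL + 10.4 mL = 10485 μL total → factor 10485/85 = 123.35
Step 4: 260 μL + 4000 μL = 4260 μL total → factor 4260/260 = 16.385
Overall dilution factor = 126.71 × 14 × 123.35 × 16.385 = 3.5854 × 10^6
Stock = 2.23 ng/mL × 3.5854 × 10^6 = 7.995 × 10^6 ng/mL = 8.00 mg/mL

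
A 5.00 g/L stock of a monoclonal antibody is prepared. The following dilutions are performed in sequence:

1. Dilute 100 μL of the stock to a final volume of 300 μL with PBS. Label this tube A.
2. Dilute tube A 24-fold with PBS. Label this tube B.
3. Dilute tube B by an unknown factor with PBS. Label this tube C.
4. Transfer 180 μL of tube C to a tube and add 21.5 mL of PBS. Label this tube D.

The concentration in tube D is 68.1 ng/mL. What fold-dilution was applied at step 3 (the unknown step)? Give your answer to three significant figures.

8.47-fold

Step 1: 100 μL brought to 300 μL → factor 300/100 = 3
Step 2: 24-fold → factor 24
Step 3: unknown factor x
Step 4: 180 μL + 21.5 mL = 21680 μL total → factor 21680/180 = 120.44
Product of known-step factors = 8672
Overall factor = 5.00 g/L / (68.1 ng/mL) = 73421
x = 73421 / 8672 = 8.47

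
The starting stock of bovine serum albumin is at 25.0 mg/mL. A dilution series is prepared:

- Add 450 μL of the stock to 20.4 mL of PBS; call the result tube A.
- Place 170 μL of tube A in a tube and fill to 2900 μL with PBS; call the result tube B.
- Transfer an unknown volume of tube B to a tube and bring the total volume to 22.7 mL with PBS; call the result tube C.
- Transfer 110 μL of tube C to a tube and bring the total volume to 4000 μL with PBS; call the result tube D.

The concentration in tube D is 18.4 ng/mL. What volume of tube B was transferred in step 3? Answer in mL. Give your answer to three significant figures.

0.480 mL

Step 1: 450 μL + 20.4 mL = 20850 μL total → factor 20850/450 = 46.333
Step 2: 170 μL brought to 2900 μL → factor 2900/170 = 17.059
Step 3: v brought to 22.7 mL → factor = 22.7 mL/v
Step 4: 110 μL brought to 4000 μL → factor 4000/110 = 36.364
Product of known-step factors = 28742
Overall factor = 25.0 mg/mL / (18.4 ng/mL) = 1.3587 × 10^6
Step-3 factor = 1.3587 × 10^6 / 28742 = 47.273
v = 22.7 mL / 47.273 = 0.480 mL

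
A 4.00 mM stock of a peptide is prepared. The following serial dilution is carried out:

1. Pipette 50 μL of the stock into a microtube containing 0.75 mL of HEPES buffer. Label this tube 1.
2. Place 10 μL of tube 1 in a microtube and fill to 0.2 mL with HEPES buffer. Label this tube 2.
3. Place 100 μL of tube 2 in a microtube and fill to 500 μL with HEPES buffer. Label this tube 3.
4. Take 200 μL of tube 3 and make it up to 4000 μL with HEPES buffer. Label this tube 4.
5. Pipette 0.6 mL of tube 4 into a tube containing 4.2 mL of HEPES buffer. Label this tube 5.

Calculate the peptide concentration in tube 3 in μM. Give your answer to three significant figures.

Step 1: 50 μL + 0.75 mL = 800 μL total → factor 800/50 = 16
Step 2: 10 μL brought to 0.2 mL → factor 200/10 = 20
Step 3: 100 μL brought to 500 μL → factor 500/100 = 5
Dilution factor through tube 3 = 16 × 20 × 5 = 1600
[tube 3] = 4.00 mM / 1600 = 0.002500 mM = 2.50 μM

2.50 μM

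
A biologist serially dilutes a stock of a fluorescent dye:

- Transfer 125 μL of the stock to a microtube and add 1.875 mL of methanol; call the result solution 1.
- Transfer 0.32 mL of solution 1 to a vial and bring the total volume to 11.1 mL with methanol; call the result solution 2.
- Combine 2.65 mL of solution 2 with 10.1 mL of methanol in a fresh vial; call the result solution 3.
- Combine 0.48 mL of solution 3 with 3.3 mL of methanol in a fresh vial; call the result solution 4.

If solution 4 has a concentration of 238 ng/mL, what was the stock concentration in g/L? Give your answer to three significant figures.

5.00 g/L

Step 1: 125 μL + 1.875 mL = 2000 μL total → factor 2000/125 = 16
Step 2: 0.32 mL brought to 11.1 mL → factor 11.1/0.32 = 34.688
Step 3: 2.65 mL + 10.1 mL = 12.75 mL total → factor 12.75/2.65 = 4.8113
Step 4: 0.48 mL + 3.3 mL = 3.78 mL total → factor 3.78/0.48 = 7.875
Overall dilution factor = 16 × 34.688 × 4.8113 × 7.875 = 21028
Stock = 238 ng/mL × 21028 = 5.005 × 10^6 ng/mL = 5.00 g/L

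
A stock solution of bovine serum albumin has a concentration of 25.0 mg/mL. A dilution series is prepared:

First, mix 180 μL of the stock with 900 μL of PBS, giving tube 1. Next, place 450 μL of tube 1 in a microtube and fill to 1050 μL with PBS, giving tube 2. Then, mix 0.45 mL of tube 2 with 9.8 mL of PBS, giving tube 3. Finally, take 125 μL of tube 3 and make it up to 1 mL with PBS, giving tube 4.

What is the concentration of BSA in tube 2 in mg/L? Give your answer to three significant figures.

1.79 × 10^3 mg/L

Step 1: 180 μL + 900 μL = 1080 μL total → factor 1080/180 = 6
Step 2: 450 μL brought to 1050 μL → factor 1050/450 = 2.3333
Dilution factor through tube 2 = 6 × 2.3333 = 14
[tube 2] = 25.0 mg/mL / 14 = 1.786 mg/mL = 1.79 × 10^3 mg/L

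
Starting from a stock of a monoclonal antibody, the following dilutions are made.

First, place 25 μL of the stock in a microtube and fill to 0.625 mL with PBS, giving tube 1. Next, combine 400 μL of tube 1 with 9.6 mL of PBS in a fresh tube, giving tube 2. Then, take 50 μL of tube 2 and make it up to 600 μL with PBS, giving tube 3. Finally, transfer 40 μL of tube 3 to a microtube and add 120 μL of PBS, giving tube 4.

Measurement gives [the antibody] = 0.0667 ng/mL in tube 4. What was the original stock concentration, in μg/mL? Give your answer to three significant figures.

2.00 μg/mL

Step 1: 25 μL brought to 0.625 mL → factor 625/25 = 25
Step 2: 400 μL + 9.6 mL = 10000 μL total → factor 10000/400 = 25
Step 3: 50 μL brought to 600 μL → factor 600/50 = 12
Step 4: 40 μL + 120 μL = 160 μL total → factor 160/40 = 4
Overall dilution factor = 25 × 25 × 12 × 4 = 30000
Stock = 0.0667 ng/mL × 30000 = 2001 ng/mL = 2.00 μg/mL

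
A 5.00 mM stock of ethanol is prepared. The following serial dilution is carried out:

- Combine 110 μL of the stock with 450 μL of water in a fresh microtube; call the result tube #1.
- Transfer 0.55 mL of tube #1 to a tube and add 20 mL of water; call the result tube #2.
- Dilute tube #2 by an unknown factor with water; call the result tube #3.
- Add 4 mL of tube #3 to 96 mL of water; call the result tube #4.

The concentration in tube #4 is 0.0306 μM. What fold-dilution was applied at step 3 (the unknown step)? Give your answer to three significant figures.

34.4-fold

Step 1: 110 μL + 450 μL = 560 μL total → factor 560/110 = 5.0909
Step 2: 0.55 mL + 20 mL = 20.55 mL total → factor 20.55/0.55 = 37.364
Step 3: unknown factor x
Step 4: 4 mL + 96 mL = 100 mL total → factor 100/4 = 25
Product of known-step factors = 4755.4
Overall factor = 5.00 mM / (0.0306 μM) = 1.634 × 10^5
x = 1.634 × 10^5 / 4755.4 = 34.4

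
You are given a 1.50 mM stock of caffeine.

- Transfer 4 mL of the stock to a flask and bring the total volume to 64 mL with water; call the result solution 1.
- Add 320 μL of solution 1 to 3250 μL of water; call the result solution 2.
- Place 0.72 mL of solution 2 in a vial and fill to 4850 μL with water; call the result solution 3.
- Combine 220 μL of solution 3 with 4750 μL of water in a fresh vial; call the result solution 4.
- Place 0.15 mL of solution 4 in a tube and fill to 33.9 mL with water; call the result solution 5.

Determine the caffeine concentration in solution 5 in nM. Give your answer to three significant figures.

0.244 nM

Step 1: 4 mL brought to 64 mL → factor 64/4 = 16
Step 2: 320 μL + 3250 μL = 3570 μL total → factor 3570/320 = 11.156
Step 3: 0.72 mL brought to 4850 μL → factor 4.85/0.72 = 6.7361
Step 4: 220 μL + 4750 μL = 4970 μL total → factor 4970/220 = 22.591
Step 5: 0.15 mL brought to 33.9 mL → factor 33.9/0.15 = 226
Overall dilution factor = 16 × 11.156 × 6.7361 × 22.591 × 226 = 6.1389 × 10^6
Final = 1.50 mM / 6.1389 × 10^6 = 2.443 × 10^-7 mM = 0.244 nM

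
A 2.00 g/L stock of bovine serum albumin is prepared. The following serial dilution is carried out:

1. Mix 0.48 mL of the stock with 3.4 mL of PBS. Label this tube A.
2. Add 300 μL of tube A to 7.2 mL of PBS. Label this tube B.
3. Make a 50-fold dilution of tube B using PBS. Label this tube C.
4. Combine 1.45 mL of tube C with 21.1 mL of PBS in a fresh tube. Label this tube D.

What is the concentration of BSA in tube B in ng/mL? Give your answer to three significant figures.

Step 1: 0.48 mL + 3.4 mL = 3.88 mL total → factor 3.88/0.48 = 8.0833
Step 2: 300 μL + 7.2 mL = 7500 μL total → factor 7500/300 = 25
Dilution factor through tube B = 8.0833 × 25 = 202.08
[tube B] = 2.00 g/L / 202.08 = 0.009897 g/L = 9.90 × 10^3 ng/mL

9.90 × 10^3 ng/mL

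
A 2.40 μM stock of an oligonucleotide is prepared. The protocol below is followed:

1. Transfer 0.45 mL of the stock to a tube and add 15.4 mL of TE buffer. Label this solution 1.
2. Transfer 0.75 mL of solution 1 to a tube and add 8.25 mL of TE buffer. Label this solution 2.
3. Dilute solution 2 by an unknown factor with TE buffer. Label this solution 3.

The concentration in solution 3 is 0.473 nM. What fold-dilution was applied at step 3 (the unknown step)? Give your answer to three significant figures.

12.0-fold

Step 1: 0.45 mL + 15.4 mL = 15.85 mL total → factor 15.85/0.45 = 35.222
Step 2: 0.75 mL + 8.25 mL = 9 mL total → factor 9/0.75 = 12
Step 3: unknown factor x
Product of known-step factors = 422.67
Overall factor = 2.40 μM / (0.473 nM) = 5074
x = 5074 / 422.67 = 12.0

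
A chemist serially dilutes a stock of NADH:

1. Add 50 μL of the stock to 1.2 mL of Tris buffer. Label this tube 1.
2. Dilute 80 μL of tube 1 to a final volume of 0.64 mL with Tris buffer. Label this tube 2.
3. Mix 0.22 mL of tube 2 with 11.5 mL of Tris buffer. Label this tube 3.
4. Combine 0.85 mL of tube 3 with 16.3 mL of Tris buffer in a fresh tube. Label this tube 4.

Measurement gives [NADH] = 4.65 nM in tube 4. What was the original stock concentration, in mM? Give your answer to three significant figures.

1.00 mM

Step 1: 50 μL + 1.2 mL = 1250 μL total → factor 1250/50 = 25
Step 2: 80 μL brought to 0.64 mL → factor 640/80 = 8
Step 3: 0.22 mL + 11.5 mL = 11.72 mL total → factor 11.72/0.22 = 53.273
Step 4: 0.85 mL + 16.3 mL = 17.15 mL total → factor 17.15/0.85 = 20.176
Overall dilution factor = 25 × 8 × 53.273 × 20.176 = 2.1497 × 10^5
Stock = 4.65 nM × 2.1497 × 10^5 = 9.996 × 10^5 nM = 1.00 mM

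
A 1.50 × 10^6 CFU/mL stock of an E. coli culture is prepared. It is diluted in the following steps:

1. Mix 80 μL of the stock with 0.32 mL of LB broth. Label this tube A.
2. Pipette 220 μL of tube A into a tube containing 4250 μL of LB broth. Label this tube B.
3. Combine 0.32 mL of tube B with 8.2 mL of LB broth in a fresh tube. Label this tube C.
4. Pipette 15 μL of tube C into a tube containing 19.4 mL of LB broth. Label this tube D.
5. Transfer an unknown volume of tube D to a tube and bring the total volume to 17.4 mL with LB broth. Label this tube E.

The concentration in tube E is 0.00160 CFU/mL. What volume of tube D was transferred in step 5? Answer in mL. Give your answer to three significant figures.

Step 1: 80 μL + 0.32 mL = 400 μL total → factor 400/80 = 5
Step 2: 220 μL + 4250 μL = 4470 μL total → factor 4470/220 = 20.318
Step 3: 0.32 mL + 8.2 mL = 8.52 mL total → factor 8.52/0.32 = 26.625
Step 4: 15 μL + 19.4 mL = 19415 μL total → factor 19415/15 = 1294.3
Step 5: v brought to 17.4 mL → factor = 17.4 mL/v
Product of known-step factors = 3.501 × 10^6
Overall factor = 1.50 × 10^6 CFU/mL / (0.00160 CFU/mL) = 9.375 × 10^8
Step-5 factor = 9.375 × 10^8 / 3.501 × 10^6 = 267.78
v = 17.4 mL / 267.78 = 0.0650 mL

0.0650 mL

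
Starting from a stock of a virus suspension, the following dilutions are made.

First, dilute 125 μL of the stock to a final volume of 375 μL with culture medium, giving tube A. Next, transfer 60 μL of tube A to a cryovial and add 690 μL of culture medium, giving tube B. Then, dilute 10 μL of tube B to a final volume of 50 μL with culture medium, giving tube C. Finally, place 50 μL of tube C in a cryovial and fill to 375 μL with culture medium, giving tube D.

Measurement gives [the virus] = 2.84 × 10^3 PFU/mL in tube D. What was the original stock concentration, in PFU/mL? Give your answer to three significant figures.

Step 1: 125 μL brought to 375 μL → factor 375/125 = 3
Step 2: 60 μL + 690 μL = 750 μL total → factor 750/60 = 12.5
Step 3: 10 μL brought to 50 μL → factor 50/10 = 5
Step 4: 50 μL brought to 375 μL → factor 375/50 = 7.5
Overall dilution factor = 3 × 12.5 × 5 × 7.5 = 1406.2
Stock = 2.84 × 10^3 PFU/mL × 1406.2 = 3.99 × 10^6 PFU/mL

3.99 × 10^6 PFU/mL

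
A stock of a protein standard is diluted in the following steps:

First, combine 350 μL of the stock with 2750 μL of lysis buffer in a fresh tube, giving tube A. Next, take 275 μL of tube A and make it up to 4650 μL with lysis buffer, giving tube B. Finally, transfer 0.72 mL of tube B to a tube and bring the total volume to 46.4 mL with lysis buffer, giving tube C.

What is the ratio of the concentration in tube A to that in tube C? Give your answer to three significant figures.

1.09 × 10^3

Step 1: 350 μL + 2750 μL = 3100 μL total → factor 3100/350 = 8.8571
Step 2: 275 μL brought to 4650 μL → factor 4650/275 = 16.909
Step 3: 0.72 mL brought to 46.4 mL → factor 46.4/0.72 = 64.444
Dilution factor to tube A = 8.8571; to tube C = 9651.6
[tube A]/[tube C] = (factor to tube C)/(factor to tube A) = 9651.6/8.8571 = 1.09 × 10^3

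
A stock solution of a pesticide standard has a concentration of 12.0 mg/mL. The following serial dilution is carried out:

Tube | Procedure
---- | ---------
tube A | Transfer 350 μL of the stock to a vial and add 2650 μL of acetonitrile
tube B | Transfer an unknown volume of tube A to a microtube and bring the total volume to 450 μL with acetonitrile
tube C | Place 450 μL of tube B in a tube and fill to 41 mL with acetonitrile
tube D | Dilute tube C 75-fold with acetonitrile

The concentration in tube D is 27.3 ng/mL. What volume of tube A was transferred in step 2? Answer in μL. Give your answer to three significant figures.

Step 1: 350 μL + 2650 μL = 3000 μL total → factor 3000/350 = 8.5714
Step 2: v brought to 450 μL → factor = 450 μL/v
Step 3: 450 μL brought to 41 mL → factor 41000/450 = 91.111
Step 4: 75-fold → factor 75
Product of known-step factors = 58571
Overall factor = 12.0 mg/mL / (27.3 ng/mL) = 4.3956 × 10^5
Step-2 factor = 4.3956 × 10^5 / 58571 = 7.5047
v = 450 μL / 7.5047 = 60.0 μL

60.0 μL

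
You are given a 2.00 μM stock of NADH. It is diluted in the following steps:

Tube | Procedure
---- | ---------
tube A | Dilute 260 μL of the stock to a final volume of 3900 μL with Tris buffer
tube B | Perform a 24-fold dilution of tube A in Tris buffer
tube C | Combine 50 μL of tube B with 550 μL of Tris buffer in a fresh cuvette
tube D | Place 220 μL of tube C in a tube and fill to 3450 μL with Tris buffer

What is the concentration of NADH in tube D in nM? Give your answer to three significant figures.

Step 1: 260 μL brought to 3900 μL → factor 3900/260 = 15
Step 2: 24-fold → factor 24
Step 3: 50 μL + 550 μL = 600 μL total → factor 600/50 = 12
Step 4: 220 μL brought to 3450 μL → factor 3450/220 = 15.682
Overall dilution factor = 15 × 24 × 12 × 15.682 = 67745
Final = 2.00 μM / 67745 = 2.952 × 10^-5 μM = 0.0295 nM

0.0295 nM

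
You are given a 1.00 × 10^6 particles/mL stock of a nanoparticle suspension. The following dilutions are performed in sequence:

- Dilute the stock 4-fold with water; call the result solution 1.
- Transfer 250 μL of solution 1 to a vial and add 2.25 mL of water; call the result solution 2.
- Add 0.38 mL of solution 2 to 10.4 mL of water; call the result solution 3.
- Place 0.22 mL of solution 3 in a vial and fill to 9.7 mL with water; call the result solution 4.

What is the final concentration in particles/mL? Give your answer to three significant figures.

Step 1: 4-fold → factor 4
Step 2: 250 μL + 2.25 mL = 2500 μL total → factor 2500/250 = 10
Step 3: 0.38 mL + 10.4 mL = 10.78 mL total → factor 10.78/0.38 = 28.368
Step 4: 0.22 mL brought to 9.7 mL → factor 9.7/0.22 = 44.091
Overall dilution factor = 4 × 10 × 28.368 × 44.091 = 50032
Final = 1.00 × 10^6 particles/mL / 50032 = 20.0 particles/mL

20.0 particles/mL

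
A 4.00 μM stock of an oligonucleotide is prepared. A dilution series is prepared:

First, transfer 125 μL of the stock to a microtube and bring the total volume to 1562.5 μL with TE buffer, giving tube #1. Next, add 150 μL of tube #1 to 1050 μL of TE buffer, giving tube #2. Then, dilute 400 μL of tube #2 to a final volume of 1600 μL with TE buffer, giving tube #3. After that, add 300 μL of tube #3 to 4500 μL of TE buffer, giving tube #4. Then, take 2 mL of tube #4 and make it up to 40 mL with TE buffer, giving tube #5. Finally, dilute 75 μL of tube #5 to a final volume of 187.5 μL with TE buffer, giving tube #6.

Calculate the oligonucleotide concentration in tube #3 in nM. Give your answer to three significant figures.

Step 1: 125 μL brought to 1562.5 μL → factor 1562.5/125 = 12.5
Step 2: 150 μL + 1050 μL = 1200 μL total → factor 1200/150 = 8
Step 3: 400 μL brought to 1600 μL → factor 1600/400 = 4
Dilution factor through tube #3 = 12.5 × 8 × 4 = 400
[tube #3] = 4.00 μM / 400 = 0.01000 μM = 10.0 nM

10.0 nM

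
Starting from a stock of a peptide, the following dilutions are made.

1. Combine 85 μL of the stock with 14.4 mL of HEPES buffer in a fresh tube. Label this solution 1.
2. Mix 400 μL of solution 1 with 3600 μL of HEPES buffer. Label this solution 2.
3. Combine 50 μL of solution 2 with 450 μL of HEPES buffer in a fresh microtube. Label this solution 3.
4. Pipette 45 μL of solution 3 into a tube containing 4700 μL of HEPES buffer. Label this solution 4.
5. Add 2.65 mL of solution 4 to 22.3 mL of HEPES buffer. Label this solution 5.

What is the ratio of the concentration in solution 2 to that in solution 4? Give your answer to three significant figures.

1.05 × 10^3

Step 1: 85 μL + 14.4 mL = 14485 μL total → factor 14485/85 = 170.41
Step 2: 400 μL + 3600 μL = 4000 μL total → factor 4000/400 = 10
Step 3: 50 μL + 450 μL = 500 μL total → factor 500/50 = 10
Step 4: 45 μL + 4700 μL = 4745 μL total → factor 4745/45 = 105.44
Dilution factor to solution 2 = 1704.1; to solution 4 = 1.7969 × 10^6
[solution 2]/[solution 4] = (factor to solution 4)/(factor to solution 2) = 1.7969 × 10^6/1704.1 = 1.05 × 10^3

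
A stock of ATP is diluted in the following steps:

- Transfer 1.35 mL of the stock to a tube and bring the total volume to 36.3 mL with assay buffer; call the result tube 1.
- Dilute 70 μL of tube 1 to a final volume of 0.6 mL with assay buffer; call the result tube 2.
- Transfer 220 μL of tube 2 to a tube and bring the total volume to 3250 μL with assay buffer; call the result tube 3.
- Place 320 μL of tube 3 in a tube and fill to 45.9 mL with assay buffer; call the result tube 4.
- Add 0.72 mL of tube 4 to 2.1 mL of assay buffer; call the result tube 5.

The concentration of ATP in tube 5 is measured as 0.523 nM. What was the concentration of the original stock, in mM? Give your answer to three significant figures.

1.00 mM

Step 1: 1.35 mL brought to 36.3 mL → factor 36.3/1.35 = 26.889
Step 2: 70 μL brought to 0.6 mL → factor 600/70 = 8.5714
Step 3: 220 μL brought to 3250 μL → factor 3250/220 = 14.773
Step 4: 320 μL brought to 45.9 mL → factor 45900/320 = 143.44
Step 5: 0.72 mL + 2.1 mL = 2.82 mL total → factor 2.82/0.72 = 3.9167
Overall dilution factor = 26.889 × 8.5714 × 14.773 × 143.44 × 3.9167 = 1.9128 × 10^6
Stock = 0.523 nM × 1.9128 × 10^6 = 1.000 × 10^6 nM = 1.00 mM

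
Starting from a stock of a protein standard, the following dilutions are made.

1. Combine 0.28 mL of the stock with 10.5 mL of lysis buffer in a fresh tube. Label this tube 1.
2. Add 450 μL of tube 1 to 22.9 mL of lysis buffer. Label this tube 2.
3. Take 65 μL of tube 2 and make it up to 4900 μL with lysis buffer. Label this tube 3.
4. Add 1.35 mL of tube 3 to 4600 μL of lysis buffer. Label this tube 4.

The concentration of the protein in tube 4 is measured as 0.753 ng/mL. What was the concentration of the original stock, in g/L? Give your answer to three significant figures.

Step 1: 0.28 mL + 10.5 mL = 10.78 mL total → factor 10.78/0.28 = 38.5
Step 2: 450 μL + 22.9 mL = 23350 μL total → factor 23350/450 = 51.889
Step 3: 65 μL brought to 4900 μL → factor 4900/65 = 75.385
Step 4: 1.35 mL + 4600 μL = 5.95 mL total → factor 5.95/1.35 = 4.4074
Overall dilution factor = 38.5 × 51.889 × 75.385 × 4.4074 = 6.6374 × 10^5
Stock = 0.753 ng/mL × 6.6374 × 10^5 = 4.998 × 10^5 ng/mL = 0.500 g/L

0.500 g/L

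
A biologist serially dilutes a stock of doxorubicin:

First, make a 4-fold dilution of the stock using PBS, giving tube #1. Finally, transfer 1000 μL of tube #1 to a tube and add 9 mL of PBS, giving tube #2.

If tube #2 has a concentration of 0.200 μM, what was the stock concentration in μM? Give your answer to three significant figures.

Step 1: 4-fold → factor 4
Step 2: 1000 μL + 9 mL = 10000 μL total → factor 10000/1000 = 10
Overall dilution factor = 4 × 10 = 40
Stock = 0.200 μM × 40 = 8.00 μM

8.00 μM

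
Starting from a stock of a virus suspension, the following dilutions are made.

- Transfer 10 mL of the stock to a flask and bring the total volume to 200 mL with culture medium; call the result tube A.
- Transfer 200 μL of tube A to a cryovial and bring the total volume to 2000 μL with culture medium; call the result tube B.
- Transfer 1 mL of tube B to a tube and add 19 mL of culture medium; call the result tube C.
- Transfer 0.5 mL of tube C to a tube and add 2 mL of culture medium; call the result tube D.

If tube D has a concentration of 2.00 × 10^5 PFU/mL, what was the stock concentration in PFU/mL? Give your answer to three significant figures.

Step 1: 10 mL brought to 200 mL → factor 200/10 = 20
Step 2: 200 μL brought to 2000 μL → factor 2000/200 = 10
Step 3: 1 mL + 19 mL = 20 mL total → factor 20/1 = 20
Step 4: 0.5 mL + 2 mL = 2.5 mL total → factor 2.5/0.5 = 5
Overall dilution factor = 20 × 10 × 20 × 5 = 20000
Stock = 2.00 × 10^5 PFU/mL × 20000 = 4.00 × 10^9 PFU/mL

4.00 × 10^9 PFU/mL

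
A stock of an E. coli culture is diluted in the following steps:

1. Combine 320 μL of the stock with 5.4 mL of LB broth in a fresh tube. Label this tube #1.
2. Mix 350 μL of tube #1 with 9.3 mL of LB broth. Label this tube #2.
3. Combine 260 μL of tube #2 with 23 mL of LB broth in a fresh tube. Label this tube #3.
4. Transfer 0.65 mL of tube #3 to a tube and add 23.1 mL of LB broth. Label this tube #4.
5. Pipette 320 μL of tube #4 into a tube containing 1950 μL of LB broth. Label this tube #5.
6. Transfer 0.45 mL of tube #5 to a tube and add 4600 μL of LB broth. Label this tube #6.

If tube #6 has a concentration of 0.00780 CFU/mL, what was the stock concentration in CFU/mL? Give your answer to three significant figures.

Step 1: 320 μL + 5.4 mL = 5720 μL total → factor 5720/320 = 17.875
Step 2: 350 μL + 9.3 mL = 9650 μL total → factor 9650/350 = 27.571
Step 3: 260 μL + 23 mL = 23260 μL total → factor 23260/260 = 89.462
Step 4: 0.65 mL + 23.1 mL = 23.75 mL total → factor 23.75/0.65 = 36.538
Step 5: 320 μL + 1950 μL = 2270 μL total → factor 2270/320 = 7.0938
Step 6: 0.45 mL + 4600 μL = 5.05 mL total → factor 5.05/0.45 = 11.222
Overall dilution factor = 17.875 × 27.571 × 89.462 × 36.538 × 7.0938 × 11.222 = 1.2825 × 10^8
Stock = 0.00780 CFU/mL × 1.2825 × 10^8 = 1.00 × 10^6 CFU/mL

1.00 × 10^6 CFU/mL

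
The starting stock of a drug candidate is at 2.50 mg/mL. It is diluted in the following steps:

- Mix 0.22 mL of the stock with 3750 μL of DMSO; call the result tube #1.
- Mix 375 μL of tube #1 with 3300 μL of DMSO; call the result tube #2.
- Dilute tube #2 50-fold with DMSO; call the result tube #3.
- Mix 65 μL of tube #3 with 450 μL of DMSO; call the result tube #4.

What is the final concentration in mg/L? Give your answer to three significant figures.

Step 1: 0.22 mL + 3750 μL = 3.97 mL total → factor 3.97/0.22 = 18.045
Step 2: 375 μL + 3300 μL = 3675 μL total → factor 3675/375 = 9.8
Step 3: 50-fold → factor 50
Step 4: 65 μL + 450 μL = 515 μL total → factor 515/65 = 7.9231
Overall dilution factor = 18.045 × 9.8 × 50 × 7.9231 = 70058
Final = 2.50 mg/mL / 70058 = 3.568 × 10^-5 mg/mL = 0.0357 mg/L

0.0357 mg/L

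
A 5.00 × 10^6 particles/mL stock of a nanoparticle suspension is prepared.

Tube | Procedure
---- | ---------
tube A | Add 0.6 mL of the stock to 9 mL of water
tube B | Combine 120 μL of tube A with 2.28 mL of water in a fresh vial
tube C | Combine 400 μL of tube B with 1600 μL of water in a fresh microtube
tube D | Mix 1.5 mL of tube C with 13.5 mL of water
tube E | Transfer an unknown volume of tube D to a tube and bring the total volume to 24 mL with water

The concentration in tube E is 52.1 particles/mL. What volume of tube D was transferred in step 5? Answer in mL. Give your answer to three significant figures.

Step 1: 0.6 mL + 9 mL = 9.6 mL total → factor 9.6/0.6 = 16
Step 2: 120 μL + 2.28 mL = 2400 μL total → factor 2400/120 = 20
Step 3: 400 μL + 1600 μL = 2000 μL total → factor 2000/400 = 5
Step 4: 1.5 mL + 13.5 mL = 15 mL total → factor 15/1.5 = 10
Step 5: v brought to 24 mL → factor = 24 mL/v
Product of known-step factors = 16000
Overall factor = 5.00 × 10^6 particles/mL / (52.1 particles/mL) = 95969
Step-5 factor = 95969 / 16000 = 5.9981
v = 24 mL / 5.9981 = 4.00 mL

4.00 mL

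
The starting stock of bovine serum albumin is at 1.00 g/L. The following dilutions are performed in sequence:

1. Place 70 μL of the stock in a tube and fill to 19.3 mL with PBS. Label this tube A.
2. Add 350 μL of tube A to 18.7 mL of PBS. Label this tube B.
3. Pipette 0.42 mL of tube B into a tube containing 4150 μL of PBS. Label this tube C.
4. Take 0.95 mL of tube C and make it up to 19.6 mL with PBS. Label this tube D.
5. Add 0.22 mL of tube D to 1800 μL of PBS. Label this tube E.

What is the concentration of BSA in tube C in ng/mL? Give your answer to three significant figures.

Step 1: 70 μL brought to 19.3 mL → factor 19300/70 = 275.71
Step 2: 350 μL + 18.7 mL = 19050 μL total → factor 19050/350 = 54.429
Step 3: 0.42 mL + 4150 μL = 4.57 mL total → factor 4.57/0.42 = 10.881
Dilution factor through tube C = 275.71 × 54.429 × 10.881 = 1.6329 × 10^5
[tube C] = 1.00 g/L / 1.6329 × 10^5 = 6.124 × 10^-6 g/L = 6.12 ng/mL

6.12 ng/mL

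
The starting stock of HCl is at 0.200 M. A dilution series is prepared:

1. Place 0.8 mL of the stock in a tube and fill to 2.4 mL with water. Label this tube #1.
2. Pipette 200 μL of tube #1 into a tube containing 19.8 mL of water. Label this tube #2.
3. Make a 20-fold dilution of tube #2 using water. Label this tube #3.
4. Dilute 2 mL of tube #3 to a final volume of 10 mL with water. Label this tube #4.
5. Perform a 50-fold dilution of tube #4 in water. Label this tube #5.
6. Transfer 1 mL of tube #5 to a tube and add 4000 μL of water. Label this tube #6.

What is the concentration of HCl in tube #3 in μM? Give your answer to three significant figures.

Step 1: 0.8 mL brought to 2.4 mL → factor 2.4/0.8 = 3
Step 2: 200 μL + 19.8 mL = 20000 μL total → factor 20000/200 = 100
Step 3: 20-fold → factor 20
Dilution factor through tube #3 = 3 × 100 × 20 = 6000
[tube #3] = 0.200 M / 6000 = 3.333 × 10^-5 M = 33.3 μM

33.3 μM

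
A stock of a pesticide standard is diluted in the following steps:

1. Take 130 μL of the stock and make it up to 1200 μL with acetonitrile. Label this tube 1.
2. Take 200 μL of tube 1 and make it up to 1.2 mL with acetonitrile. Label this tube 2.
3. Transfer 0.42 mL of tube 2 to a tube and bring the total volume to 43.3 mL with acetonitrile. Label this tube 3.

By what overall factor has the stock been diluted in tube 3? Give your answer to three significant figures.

Step 1: 130 μL brought to 1200 μL → factor 1200/130 = 9.2308
Step 2: 200 μL brought to 1.2 mL → factor 1200/200 = 6
Step 3: 0.42 mL brought to 43.3 mL → factor 43.3/0.42 = 103.1
Overall dilution factor = 9.2308 × 6 × 103.1 = 5709.9

5.71 × 10^3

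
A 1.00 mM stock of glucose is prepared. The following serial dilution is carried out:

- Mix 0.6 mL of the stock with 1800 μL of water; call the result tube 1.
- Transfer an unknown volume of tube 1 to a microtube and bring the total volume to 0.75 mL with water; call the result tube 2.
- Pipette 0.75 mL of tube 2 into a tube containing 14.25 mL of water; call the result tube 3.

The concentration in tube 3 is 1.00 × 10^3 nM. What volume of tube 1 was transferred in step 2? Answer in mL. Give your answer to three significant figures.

0.0600 mL

Step 1: 0.6 mL + 1800 μL = 2.4 mL total → factor 2.4/0.6 = 4
Step 2: v brought to 0.75 mL → factor = 0.75 mL/v
Step 3: 0.75 mL + 14.25 mL = 15 mL total → factor 15/0.75 = 20
Product of known-step factors = 80
Overall factor = 1.00 mM / (1.00 × 10^3 nM) = 1000
Step-2 factor = 1000 / 80 = 12.5
v = 0.75 mL / 12.5 = 0.0600 mL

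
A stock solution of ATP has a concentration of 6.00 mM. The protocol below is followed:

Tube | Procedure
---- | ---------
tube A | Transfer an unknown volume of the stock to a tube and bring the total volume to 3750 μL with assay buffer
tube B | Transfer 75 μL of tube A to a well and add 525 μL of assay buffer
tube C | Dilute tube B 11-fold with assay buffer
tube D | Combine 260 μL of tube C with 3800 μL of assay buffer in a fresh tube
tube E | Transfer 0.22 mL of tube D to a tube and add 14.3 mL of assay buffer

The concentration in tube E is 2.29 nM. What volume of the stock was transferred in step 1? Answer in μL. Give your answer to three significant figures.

130 μL

Step 1: v brought to 3750 μL → factor = 3750 μL/v
Step 2: 75 μL + 525 μL = 600 μL total → factor 600/75 = 8
Step 3: 11-fold → factor 11
Step 4: 260 μL + 3800 μL = 4060 μL total → factor 4060/260 = 15.615
Step 5: 0.22 mL + 14.3 mL = 14.52 mL total → factor 14.52/0.22 = 66
Product of known-step factors = 90694
Overall factor = 6.00 mM / (2.29 nM) = 2.6201 × 10^6
Step-1 factor = 2.6201 × 10^6 / 90694 = 28.889
v = 3750 μL / 28.889 = 130 μL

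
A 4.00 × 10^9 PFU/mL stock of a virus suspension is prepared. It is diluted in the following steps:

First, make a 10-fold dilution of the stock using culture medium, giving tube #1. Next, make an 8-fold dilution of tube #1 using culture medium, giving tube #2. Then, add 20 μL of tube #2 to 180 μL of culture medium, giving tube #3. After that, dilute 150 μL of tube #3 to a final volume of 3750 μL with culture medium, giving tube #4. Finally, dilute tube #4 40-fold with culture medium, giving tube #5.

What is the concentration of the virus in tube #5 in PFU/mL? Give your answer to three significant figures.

5.00 × 10^3 PFU/mL

Step 1: 10-fold → factor 10
Step 2: 8-fold → factor 8
Step 3: 20 μL + 180 μL = 200 μL total → factor 200/20 = 10
Step 4: 150 μL brought to 3750 μL → factor 3750/150 = 25
Step 5: 40-fold → factor 40
Overall dilution factor = 10 × 8 × 10 × 25 × 40 = 8 × 10^5
Final = 4.00 × 10^9 PFU/mL / 8 × 10^5 = 5.00 × 10^3 PFU/mL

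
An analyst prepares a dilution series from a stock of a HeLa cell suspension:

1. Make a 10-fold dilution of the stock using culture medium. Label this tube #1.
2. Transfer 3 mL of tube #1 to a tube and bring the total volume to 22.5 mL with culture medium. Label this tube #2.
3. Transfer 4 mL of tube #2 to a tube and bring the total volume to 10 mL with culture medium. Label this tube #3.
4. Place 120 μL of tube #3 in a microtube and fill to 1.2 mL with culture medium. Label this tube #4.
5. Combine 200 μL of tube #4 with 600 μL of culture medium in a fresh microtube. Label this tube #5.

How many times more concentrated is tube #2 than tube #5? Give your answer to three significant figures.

100

Step 1: 10-fold → factor 10
Step 2: 3 mL brought to 22.5 mL → factor 22.5/3 = 7.5
Step 3: 4 mL brought to 10 mL → factor 10/4 = 2.5
Step 4: 120 μL brought to 1.2 mL → factor 1200/120 = 10
Step 5: 200 μL + 600 μL = 800 μL total → factor 800/200 = 4
Dilution factor to tube #2 = 75; to tube #5 = 7500
[tube #2]/[tube #5] = (factor to tube #5)/(factor to tube #2) = 7500/75 = 100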